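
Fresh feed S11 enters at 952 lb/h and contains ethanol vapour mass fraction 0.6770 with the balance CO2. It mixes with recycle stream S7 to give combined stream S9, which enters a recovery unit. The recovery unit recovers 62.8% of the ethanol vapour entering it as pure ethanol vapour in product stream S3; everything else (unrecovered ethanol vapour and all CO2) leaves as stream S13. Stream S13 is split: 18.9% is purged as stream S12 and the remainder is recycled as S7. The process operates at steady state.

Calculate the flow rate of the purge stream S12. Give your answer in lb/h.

CO2 enters only via S11 and leaves only via the purge: 952×0.323 = 0.189×(CO2 in S13), and the recovery unit passes all CO2, so CO2 in S9 = CO2 in S13 = 1627 lb/h.
ethanol vapour in S9: m_A = 952×0.677 + (1−0.189)·(1−0.628)·m_A, so m_A = 644.5/0.6983 = 922.95 lb/h.
S13 = (1−0.628)×922.95 + 1627 = 1970.3 lb/h.
Purge S12 = 0.189×1970.3 = 372.39 lb/h.

372.4 lb/h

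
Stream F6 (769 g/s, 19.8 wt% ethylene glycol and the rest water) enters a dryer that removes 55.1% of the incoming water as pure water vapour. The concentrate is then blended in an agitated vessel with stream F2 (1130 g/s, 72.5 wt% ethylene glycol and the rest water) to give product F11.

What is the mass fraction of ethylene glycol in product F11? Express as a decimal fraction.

Vapour removed = 0.551×0.802×769 = 339.82 g/s; concentrate = 429.18 g/s.
ethylene glycol reaching the mixer = 152.26 (from concentrate) + 1130×0.725 = 971.51 g/s.
Product flow = 429.18 + 1130 = 1559.2 g/s; ethylene glycol fraction = 0.623.

0.623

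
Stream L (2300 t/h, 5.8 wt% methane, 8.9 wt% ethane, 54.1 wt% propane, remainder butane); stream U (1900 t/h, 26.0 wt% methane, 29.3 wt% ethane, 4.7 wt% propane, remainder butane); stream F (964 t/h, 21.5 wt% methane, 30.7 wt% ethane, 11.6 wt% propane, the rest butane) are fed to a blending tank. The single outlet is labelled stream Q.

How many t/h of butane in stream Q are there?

butane out = butane in = 2300×0.312 + 1900×0.400 + 964×0.362 = 1826.6 t/h.

1827 t/h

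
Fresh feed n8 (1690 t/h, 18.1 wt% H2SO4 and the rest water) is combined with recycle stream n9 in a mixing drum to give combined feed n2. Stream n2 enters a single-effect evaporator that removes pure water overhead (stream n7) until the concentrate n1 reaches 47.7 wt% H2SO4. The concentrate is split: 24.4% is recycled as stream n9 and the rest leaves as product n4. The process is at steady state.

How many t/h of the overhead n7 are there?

1049 t/h

Overall H2SO4 balance (none leaves overhead): H2SO4 in fresh feed = H2SO4 in product, i.e. 1690×0.181 = (1−0.244)·n1·0.477.
n1 = 305.89/(0.477×0.756) = 848.25 t/h.
Recycle n9 = 0.244×848.25 = 206.97 t/h.
Combined feed n2 = 1690 + 206.97 = 1897 t/h.
Overhead n7 = n2 − n1 = 1897 − 848.25 = 1048.7 t/h.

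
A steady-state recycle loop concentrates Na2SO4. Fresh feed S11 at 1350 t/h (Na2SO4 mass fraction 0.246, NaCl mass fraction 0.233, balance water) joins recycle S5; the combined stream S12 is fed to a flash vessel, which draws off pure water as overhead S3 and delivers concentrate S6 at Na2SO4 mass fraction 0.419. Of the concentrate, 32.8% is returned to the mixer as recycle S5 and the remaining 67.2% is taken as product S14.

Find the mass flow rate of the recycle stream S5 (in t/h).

386.9 t/h

Overall Na2SO4 balance (none leaves overhead): Na2SO4 in fresh feed = Na2SO4 in product, i.e. 1350×0.246 = (1−0.328)·S6·0.419.
S6 = 332.1/(0.419×0.672) = 1179.5 t/h.
Recycle S5 = 0.328×1179.5 = 386.86 t/h.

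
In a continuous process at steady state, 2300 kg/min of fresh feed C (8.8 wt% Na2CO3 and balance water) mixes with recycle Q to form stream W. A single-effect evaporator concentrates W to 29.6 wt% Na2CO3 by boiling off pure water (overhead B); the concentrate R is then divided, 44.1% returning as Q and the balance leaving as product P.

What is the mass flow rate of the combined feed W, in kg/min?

2839 kg/min

Overall Na2CO3 balance (none leaves overhead): Na2CO3 in fresh feed = Na2CO3 in product, i.e. 2300×0.088 = (1−0.441)·R·0.296.
R = 202.4/(0.296×0.559) = 1223.2 kg/min.
Recycle Q = 0.441×1223.2 = 539.44 kg/min.
Combined feed W = 2300 + 539.44 = 2839.4 kg/min.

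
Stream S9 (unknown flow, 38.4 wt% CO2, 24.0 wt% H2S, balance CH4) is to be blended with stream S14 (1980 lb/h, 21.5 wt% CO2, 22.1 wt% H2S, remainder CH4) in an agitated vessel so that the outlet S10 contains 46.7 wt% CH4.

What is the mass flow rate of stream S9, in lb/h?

2111 lb/h

Let S9 be the unknown flow. Total out = 1980 + S9.
CH4 balance: 1116.7 + 0.376·S9 = 0.467·(1980 + S9)
(0.376 − 0.467)·S9 = 0.467×1980 − 1116.7 = -192.06
S9 = -192.06 / -0.091 = 2110.5 lb/h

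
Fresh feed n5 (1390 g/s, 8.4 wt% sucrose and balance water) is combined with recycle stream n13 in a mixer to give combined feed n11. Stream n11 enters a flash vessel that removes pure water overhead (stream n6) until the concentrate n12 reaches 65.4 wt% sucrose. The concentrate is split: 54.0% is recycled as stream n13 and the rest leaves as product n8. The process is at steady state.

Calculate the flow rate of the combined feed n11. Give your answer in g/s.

1600 g/s

Overall sucrose balance (none leaves overhead): sucrose in fresh feed = sucrose in product, i.e. 1390×0.084 = (1−0.540)·n12·0.654.
n12 = 116.76/(0.654×0.460) = 388.11 g/s.
Recycle n13 = 0.540×388.11 = 209.58 g/s.
Combined feed n11 = 1390 + 209.58 = 1599.6 g/s.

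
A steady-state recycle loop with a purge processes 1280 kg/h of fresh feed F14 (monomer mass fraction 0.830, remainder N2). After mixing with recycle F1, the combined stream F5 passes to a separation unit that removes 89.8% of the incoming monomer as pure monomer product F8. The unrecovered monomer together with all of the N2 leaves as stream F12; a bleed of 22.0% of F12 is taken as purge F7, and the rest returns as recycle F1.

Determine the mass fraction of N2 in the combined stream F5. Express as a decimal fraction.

N2 enters only via F14 and leaves only via the purge: 1280×0.170 = 0.220×(N2 in F12), and the separation unit passes all N2, so N2 in F5 = N2 in F12 = 989.09 kg/h.
monomer in F5: m_A = 1280×0.830 + (1−0.220)·(1−0.898)·m_A, so m_A = 1062.4/0.9204 = 1154.2 kg/h.
F5 = 1154.2 + 989.09 = 2143.3 kg/h.
N2 fraction in F5 = 989.09/2143.3 = 0.461.

0.461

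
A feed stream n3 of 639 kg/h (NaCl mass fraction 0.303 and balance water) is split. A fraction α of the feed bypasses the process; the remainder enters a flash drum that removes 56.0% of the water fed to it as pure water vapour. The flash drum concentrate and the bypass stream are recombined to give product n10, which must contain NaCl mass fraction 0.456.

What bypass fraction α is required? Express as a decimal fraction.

All 639×0.303 = 193.62 kg/h of NaCl reaches n10, so n10 = 193.62/0.456 = 424.6 kg/h and vapour = 214.4 kg/h.
The evaporator receives (1−α)·639 of feed at 0.697 water and removes 0.560 of that water:
0.560×0.697×(1−α)×639 = 214.4
(1−α) = 214.4/249.41 = 0.8596;  α = 0.1404.

0.140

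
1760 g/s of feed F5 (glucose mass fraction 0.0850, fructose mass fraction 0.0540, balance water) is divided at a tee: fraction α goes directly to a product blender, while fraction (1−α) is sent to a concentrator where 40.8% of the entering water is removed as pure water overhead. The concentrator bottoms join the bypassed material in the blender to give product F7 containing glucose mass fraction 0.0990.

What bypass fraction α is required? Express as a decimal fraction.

All 1760×0.085 = 149.6 g/s of glucose reaches F7, so F7 = 149.6/0.099 = 1511.1 g/s and vapour = 248.89 g/s.
The evaporator receives (1−α)·1760 of feed at 0.861 water and removes 0.408 of that water:
0.408×0.861×(1−α)×1760 = 248.89
(1−α) = 248.89/618.27 = 0.4026;  α = 0.5974.

0.597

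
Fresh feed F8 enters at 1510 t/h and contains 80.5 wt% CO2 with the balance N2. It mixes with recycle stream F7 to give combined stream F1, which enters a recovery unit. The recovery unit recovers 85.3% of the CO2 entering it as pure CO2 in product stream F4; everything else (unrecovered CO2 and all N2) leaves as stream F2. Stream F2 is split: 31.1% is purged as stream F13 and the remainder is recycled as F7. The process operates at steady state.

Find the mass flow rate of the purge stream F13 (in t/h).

N2 enters only via F8 and leaves only via the purge: 1510×0.195 = 0.311×(N2 in F2), and the recovery unit passes all N2, so N2 in F1 = N2 in F2 = 946.78 t/h.
CO2 in F1: m_A = 1510×0.805 + (1−0.311)·(1−0.853)·m_A, so m_A = 1215.6/0.8987 = 1352.5 t/h.
F2 = (1−0.853)×1352.5 + 946.78 = 1145.6 t/h.
Purge F13 = 0.311×1145.6 = 356.28 t/h.

356.3 t/h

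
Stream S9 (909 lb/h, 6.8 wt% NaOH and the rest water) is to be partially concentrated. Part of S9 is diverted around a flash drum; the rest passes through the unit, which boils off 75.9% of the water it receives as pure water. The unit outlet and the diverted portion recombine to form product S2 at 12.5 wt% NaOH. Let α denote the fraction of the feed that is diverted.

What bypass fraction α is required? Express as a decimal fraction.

All 909×0.068 = 61.812 lb/h of NaOH reaches S2, so S2 = 61.812/0.125 = 494.5 lb/h and vapour = 414.5 lb/h.
The evaporator receives (1−α)·909 of feed at 0.932 water and removes 0.759 of that water:
0.759×0.932×(1−α)×909 = 414.5
(1−α) = 414.5/643.02 = 0.6446;  α = 0.3554.

0.355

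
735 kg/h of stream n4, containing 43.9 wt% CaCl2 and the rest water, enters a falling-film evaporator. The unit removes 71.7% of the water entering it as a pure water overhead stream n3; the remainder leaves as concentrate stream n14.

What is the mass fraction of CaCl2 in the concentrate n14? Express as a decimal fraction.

0.7344

CaCl2 is not removed: 735×0.439 = 322.67 kg/h of CaCl2 enters n14.
water entering = 735×0.561 = 412.34 kg/h; overhead removed = 0.717×412.34 = 295.64 kg/h.
Concentrate = 735 − 295.64 = 439.36 kg/h.
Mass fraction = 322.67/439.36 = 0.7344.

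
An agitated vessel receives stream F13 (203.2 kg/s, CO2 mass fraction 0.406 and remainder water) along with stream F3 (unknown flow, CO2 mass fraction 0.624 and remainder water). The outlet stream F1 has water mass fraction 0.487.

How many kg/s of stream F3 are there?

195.9 kg/s

Let F3 be the unknown flow. Total out = 203.2 + F3.
water balance: 120.7 + 0.376·F3 = 0.487·(203.2 + F3)
(0.376 − 0.487)·F3 = 0.487×203.2 − 120.7 = -21.742
F3 = -21.742 / -0.111 = 195.88 kg/s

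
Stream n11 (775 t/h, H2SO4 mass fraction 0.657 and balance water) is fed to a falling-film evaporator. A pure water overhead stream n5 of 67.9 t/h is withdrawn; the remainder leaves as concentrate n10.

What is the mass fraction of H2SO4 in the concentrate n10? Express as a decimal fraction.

0.720

H2SO4 is not removed: 775×0.657 = 509.18 t/h of H2SO4 enters n10.
Concentrate = 775 − 67.9 = 707.1 t/h.
Mass fraction = 509.18/707.1 = 0.720.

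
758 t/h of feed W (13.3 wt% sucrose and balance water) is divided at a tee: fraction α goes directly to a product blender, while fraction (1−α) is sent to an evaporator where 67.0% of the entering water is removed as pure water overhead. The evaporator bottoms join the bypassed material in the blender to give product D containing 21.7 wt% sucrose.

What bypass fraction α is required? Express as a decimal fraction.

0.334

All 758×0.133 = 100.81 t/h of sucrose reaches D, so D = 100.81/0.217 = 464.58 t/h and vapour = 293.42 t/h.
The evaporator receives (1−α)·758 of feed at 0.867 water and removes 0.670 of that water:
0.670×0.867×(1−α)×758 = 293.42
(1−α) = 293.42/440.31 = 0.6664;  α = 0.3336.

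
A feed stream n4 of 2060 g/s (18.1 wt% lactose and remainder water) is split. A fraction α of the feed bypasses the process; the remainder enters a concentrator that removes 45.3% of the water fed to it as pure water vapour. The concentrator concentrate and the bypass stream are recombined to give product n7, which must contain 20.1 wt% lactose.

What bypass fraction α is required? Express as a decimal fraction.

0.732

All 2060×0.181 = 372.86 g/s of lactose reaches n7, so n7 = 372.86/0.201 = 1855 g/s and vapour = 204.98 g/s.
The evaporator receives (1−α)·2060 of feed at 0.819 water and removes 0.453 of that water:
0.453×0.819×(1−α)×2060 = 204.98
(1−α) = 204.98/764.27 = 0.2682;  α = 0.7318.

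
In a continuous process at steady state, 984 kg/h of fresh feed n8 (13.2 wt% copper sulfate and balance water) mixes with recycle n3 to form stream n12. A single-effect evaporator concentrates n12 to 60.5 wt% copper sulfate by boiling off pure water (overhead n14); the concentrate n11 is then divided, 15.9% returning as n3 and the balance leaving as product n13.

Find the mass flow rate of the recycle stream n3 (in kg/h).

40.59 kg/h

Overall copper sulfate balance (none leaves overhead): copper sulfate in fresh feed = copper sulfate in product, i.e. 984×0.132 = (1−0.159)·n11·0.605.
n11 = 129.89/(0.605×0.841) = 255.28 kg/h.
Recycle n3 = 0.159×255.28 = 40.59 kg/h.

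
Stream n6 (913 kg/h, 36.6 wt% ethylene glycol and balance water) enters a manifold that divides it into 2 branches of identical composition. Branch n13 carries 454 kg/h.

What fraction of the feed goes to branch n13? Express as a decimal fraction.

Fraction to n13 = 454/913 = 0.4973.

0.497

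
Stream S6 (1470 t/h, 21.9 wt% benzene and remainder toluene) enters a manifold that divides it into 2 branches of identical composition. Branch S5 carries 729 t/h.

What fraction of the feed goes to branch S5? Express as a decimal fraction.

Fraction to S5 = 729/1470 = 0.4959.

0.496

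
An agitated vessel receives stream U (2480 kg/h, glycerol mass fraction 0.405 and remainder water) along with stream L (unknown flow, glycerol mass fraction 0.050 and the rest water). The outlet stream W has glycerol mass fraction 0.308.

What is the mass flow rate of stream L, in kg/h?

932.4 kg/h

Let L be the unknown flow. Total out = 2480 + L.
glycerol balance: 1004.4 + 0.050·L = 0.308·(2480 + L)
(0.050 − 0.308)·L = 0.308×2480 − 1004.4 = -240.56
L = -240.56 / -0.258 = 932.4 kg/h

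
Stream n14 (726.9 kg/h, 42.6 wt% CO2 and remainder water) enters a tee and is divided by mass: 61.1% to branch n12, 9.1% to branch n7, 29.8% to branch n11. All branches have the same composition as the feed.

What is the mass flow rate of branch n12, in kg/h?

444.1 kg/h

Branch n12 flow = 0.611×726.9 = 444.14 kg/h.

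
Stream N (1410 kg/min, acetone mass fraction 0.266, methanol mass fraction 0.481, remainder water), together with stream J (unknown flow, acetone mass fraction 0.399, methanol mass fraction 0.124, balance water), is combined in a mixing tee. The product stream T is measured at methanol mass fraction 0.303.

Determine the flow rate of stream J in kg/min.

Let J be the unknown flow. Total out = 1410 + J.
methanol balance: 678.21 + 0.124·J = 0.303·(1410 + J)
(0.124 − 0.303)·J = 0.303×1410 − 678.21 = -250.98
J = -250.98 / -0.179 = 1402.1 kg/min

1402 kg/min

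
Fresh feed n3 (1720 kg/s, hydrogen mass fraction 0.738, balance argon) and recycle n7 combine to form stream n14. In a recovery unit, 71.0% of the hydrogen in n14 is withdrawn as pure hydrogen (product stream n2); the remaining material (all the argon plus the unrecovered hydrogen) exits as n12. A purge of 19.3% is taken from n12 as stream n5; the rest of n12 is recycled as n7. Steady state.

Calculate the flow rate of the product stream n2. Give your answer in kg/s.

hydrogen in n14: m_A = 1720×0.738 + (1−0.193)·(1−0.710)·m_A, so m_A = 1269.4/0.7660 = 1657.2 kg/s.
Product n2 = 0.710×1657.2 = 1176.6 kg/s.

1177 kg/s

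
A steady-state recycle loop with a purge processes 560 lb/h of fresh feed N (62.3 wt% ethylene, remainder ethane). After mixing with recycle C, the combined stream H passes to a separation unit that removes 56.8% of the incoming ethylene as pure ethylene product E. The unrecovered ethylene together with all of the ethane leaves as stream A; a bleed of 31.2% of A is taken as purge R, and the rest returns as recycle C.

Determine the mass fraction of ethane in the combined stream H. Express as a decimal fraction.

0.577

ethane enters only via N and leaves only via the purge: 560×0.377 = 0.312×(ethane in A), and the separation unit passes all ethane, so ethane in H = ethane in A = 676.67 lb/h.
ethylene in H: m_A = 560×0.623 + (1−0.312)·(1−0.568)·m_A, so m_A = 348.88/0.7028 = 496.43 lb/h.
H = 496.43 + 676.67 = 1173.1 lb/h.
ethane fraction in H = 676.67/1173.1 = 0.577.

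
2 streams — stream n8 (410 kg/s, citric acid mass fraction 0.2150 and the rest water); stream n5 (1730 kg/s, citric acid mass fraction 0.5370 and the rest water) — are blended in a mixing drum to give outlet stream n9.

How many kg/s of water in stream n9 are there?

1123 kg/s

water out = water in = 410×0.785 + 1730×0.463 = 1122.8 kg/s.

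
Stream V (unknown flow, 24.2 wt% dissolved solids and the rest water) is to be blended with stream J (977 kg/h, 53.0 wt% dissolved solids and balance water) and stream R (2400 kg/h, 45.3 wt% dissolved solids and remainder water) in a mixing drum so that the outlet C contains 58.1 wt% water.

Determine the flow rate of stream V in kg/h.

Let V be the unknown flow. Total out = 3377 + V.
water balance: 1772 + 0.758·V = 0.581·(3377 + V)
(0.758 − 0.581)·V = 0.581×3377 − 1772 = 190.05
V = 190.05 / 0.177 = 1073.7 kg/h

1074 kg/h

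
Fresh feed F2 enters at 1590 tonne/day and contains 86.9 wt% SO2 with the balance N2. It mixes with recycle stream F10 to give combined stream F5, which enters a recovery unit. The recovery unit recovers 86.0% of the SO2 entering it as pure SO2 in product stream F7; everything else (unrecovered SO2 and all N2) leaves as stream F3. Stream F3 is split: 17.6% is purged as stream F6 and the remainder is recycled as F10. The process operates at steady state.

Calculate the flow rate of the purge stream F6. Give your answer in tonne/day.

246.8 tonne/day

N2 enters only via F2 and leaves only via the purge: 1590×0.131 = 0.176×(N2 in F3), and the recovery unit passes all N2, so N2 in F5 = N2 in F3 = 1183.5 tonne/day.
SO2 in F5: m_A = 1590×0.869 + (1−0.176)·(1−0.860)·m_A, so m_A = 1381.7/0.8846 = 1561.9 tonne/day.
F3 = (1−0.860)×1561.9 + 1183.5 = 1402.1 tonne/day.
Purge F6 = 0.176×1402.1 = 246.77 tonne/day.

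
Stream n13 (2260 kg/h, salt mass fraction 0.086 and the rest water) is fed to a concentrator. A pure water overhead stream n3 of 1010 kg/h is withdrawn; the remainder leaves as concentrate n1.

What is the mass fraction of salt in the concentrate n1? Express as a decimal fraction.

salt is not removed: 2260×0.086 = 194.36 kg/h of salt enters n1.
Concentrate = 2260 − 1010 = 1250 kg/h.
Mass fraction = 194.36/1250 = 0.155.

0.155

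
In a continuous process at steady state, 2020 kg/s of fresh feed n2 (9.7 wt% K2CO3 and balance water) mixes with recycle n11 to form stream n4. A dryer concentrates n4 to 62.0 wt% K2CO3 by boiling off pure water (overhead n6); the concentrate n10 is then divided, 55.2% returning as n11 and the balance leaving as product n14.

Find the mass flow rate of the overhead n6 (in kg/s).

1704 kg/s

Overall K2CO3 balance (none leaves overhead): K2CO3 in fresh feed = K2CO3 in product, i.e. 2020×0.097 = (1−0.552)·n10·0.620.
n10 = 195.94/(0.620×0.448) = 705.43 kg/s.
Recycle n11 = 0.552×705.43 = 389.4 kg/s.
Combined feed n4 = 2020 + 389.4 = 2409.4 kg/s.
Overhead n6 = n4 − n10 = 2409.4 − 705.43 = 1704 kg/s.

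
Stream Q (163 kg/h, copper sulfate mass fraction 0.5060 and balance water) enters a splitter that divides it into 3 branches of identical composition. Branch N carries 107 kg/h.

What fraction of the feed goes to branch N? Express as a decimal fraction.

0.656

Fraction to N = 107/163 = 0.6564.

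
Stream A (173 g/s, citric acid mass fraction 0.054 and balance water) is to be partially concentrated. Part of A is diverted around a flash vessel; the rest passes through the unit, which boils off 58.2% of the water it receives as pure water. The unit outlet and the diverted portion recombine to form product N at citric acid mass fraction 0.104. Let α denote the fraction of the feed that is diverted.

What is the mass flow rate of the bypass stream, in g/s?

21.93 g/s

All 173×0.054 = 9.342 g/s of citric acid reaches N, so N = 9.342/0.104 = 89.827 g/s and vapour = 83.173 g/s.
The evaporator receives (1−α)·173 of feed at 0.946 water and removes 0.582 of that water:
0.582×0.946×(1−α)×173 = 83.173
(1−α) = 83.173/95.249 = 0.8732;  α = 0.1268.
Bypass flow = 0.1268×173 = 21.933 g/s.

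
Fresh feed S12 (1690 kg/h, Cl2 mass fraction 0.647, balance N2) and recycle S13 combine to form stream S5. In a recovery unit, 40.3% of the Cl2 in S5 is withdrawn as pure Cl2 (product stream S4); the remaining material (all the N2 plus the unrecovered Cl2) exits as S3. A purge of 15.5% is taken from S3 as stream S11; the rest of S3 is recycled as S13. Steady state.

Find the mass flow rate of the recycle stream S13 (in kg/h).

4365 kg/h

N2 enters only via S12 and leaves only via the purge: 1690×0.353 = 0.155×(N2 in S3), and the recovery unit passes all N2, so N2 in S5 = N2 in S3 = 3848.8 kg/h.
Cl2 in S5: m_A = 1690×0.647 + (1−0.155)·(1−0.403)·m_A, so m_A = 1093.4/0.4955 = 2206.6 kg/h.
S3 = (1−0.403)×2206.6 + 3848.8 = 5166.2 kg/h.
Recycle S13 = (1−0.155)×5166.2 = 4365.4 kg/h.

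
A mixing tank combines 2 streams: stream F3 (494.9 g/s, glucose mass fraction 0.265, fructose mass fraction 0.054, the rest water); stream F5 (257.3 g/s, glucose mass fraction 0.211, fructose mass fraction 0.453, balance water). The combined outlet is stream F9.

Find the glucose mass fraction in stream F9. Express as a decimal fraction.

0.247

Total flow out = 494.9 + 257.3 = 752.2 g/s.
glucose in = 494.9×0.265 + 257.3×0.211 = 185.44 g/s.
glucose mass fraction in F9 = 185.44/752.2 = 0.247.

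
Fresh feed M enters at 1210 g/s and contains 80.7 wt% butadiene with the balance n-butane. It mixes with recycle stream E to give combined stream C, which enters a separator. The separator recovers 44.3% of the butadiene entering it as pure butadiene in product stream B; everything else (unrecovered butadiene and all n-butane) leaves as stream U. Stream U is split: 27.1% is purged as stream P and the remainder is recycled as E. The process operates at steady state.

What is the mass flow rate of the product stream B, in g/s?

butadiene in C: m_A = 1210×0.807 + (1−0.271)·(1−0.443)·m_A, so m_A = 976.47/0.5939 = 1644 g/s.
Product B = 0.443×1644 = 728.31 g/s.

728.3 g/s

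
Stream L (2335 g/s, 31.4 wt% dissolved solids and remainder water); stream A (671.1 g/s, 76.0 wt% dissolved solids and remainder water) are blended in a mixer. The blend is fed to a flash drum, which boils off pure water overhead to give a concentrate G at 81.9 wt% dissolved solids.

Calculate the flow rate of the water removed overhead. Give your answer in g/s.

1488 g/s

dissolved solids entering = 2335×0.314 + 671.1×0.760 = 1243.2 g/s.
All dissolved solids reports to G, so G = 1243.2/0.819 = 1518 g/s.
Total feed = 3006.1 g/s; overhead = 3006.1 − 1518 = 1488.1 g/s.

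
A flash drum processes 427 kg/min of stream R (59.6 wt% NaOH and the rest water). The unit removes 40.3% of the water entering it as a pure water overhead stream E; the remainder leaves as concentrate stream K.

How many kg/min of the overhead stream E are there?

69.52 kg/min

water entering = 427×0.404 = 172.51 kg/min; overhead removed = 0.403×172.51 = 69.521 kg/min.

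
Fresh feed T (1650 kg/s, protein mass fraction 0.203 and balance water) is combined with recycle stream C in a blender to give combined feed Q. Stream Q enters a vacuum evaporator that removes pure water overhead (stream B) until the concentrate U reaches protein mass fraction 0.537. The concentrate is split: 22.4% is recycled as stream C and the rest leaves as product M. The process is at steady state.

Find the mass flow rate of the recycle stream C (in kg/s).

Overall protein balance (none leaves overhead): protein in fresh feed = protein in product, i.e. 1650×0.203 = (1−0.224)·U·0.537.
U = 334.95/(0.537×0.776) = 803.79 kg/s.
Recycle C = 0.224×803.79 = 180.05 kg/s.

180 kg/s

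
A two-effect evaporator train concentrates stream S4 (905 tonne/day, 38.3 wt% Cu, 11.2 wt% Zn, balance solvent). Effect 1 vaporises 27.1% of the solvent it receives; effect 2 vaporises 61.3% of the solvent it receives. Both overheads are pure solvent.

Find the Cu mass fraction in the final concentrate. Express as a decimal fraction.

0.601

solvent in feed = 905×0.505 = 457.02 tonne/day.
After stage 1: solvent left = (1−0.271)×457.02 = 333.17; stream total = 781.15 tonne/day.
After stage 2: solvent left = (1−0.613)×333.17 = 128.94; final concentrate = 576.91 tonne/day.
Cu fraction = 346.62/576.91 = 0.601.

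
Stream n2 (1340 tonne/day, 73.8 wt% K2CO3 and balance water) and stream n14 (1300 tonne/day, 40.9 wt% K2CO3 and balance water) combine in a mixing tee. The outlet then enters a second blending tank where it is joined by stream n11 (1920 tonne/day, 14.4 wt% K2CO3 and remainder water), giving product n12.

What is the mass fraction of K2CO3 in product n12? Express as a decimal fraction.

0.394

Overall, product flow = 4560 tonne/day.
K2CO3 in = 1340×0.738 + 1300×0.409 + 1920×0.144 = 1797.1 tonne/day.
K2CO3 fraction in n12 = 0.394.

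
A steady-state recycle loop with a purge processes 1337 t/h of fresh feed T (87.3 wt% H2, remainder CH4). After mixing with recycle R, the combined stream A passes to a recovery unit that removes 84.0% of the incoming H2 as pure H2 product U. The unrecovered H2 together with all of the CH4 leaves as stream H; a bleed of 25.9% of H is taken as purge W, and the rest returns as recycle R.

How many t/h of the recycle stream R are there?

642.8 t/h

CH4 enters only via T and leaves only via the purge: 1337×0.127 = 0.259×(CH4 in H), and the recovery unit passes all CH4, so CH4 in A = CH4 in H = 655.59 t/h.
H2 in A: m_A = 1337×0.873 + (1−0.259)·(1−0.840)·m_A, so m_A = 1167.2/0.8814 = 1324.2 t/h.
H = (1−0.840)×1324.2 + 655.59 = 867.47 t/h.
Recycle R = (1−0.259)×867.47 = 642.79 t/h.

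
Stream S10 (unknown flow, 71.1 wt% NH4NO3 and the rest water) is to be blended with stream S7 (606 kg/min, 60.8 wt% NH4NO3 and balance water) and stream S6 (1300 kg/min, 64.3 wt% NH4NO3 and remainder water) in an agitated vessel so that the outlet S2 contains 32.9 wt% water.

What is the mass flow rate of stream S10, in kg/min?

Let S10 be the unknown flow. Total out = 1906 + S10.
water balance: 701.65 + 0.289·S10 = 0.329·(1906 + S10)
(0.289 − 0.329)·S10 = 0.329×1906 − 701.65 = -74.578
S10 = -74.578 / -0.040 = 1864.4 kg/min

1864 kg/min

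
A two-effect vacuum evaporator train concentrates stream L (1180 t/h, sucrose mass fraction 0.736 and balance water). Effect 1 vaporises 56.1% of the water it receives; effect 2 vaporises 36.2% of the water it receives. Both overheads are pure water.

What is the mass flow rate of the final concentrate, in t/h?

955.7 t/h

water in feed = 1180×0.264 = 311.52 t/h.
After stage 1: water left = (1−0.561)×311.52 = 136.76; stream total = 1005.2 t/h.
After stage 2: water left = (1−0.362)×136.76 = 87.251; final concentrate = 955.73 t/h.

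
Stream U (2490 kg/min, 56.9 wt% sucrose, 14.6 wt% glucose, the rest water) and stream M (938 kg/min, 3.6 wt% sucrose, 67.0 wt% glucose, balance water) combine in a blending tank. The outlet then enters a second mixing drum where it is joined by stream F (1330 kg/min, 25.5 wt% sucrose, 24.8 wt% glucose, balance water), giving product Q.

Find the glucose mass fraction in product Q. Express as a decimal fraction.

0.278

Overall, product flow = 4758 kg/min.
glucose in = 2490×0.146 + 938×0.670 + 1330×0.248 = 1321.8 kg/min.
glucose fraction in Q = 0.278.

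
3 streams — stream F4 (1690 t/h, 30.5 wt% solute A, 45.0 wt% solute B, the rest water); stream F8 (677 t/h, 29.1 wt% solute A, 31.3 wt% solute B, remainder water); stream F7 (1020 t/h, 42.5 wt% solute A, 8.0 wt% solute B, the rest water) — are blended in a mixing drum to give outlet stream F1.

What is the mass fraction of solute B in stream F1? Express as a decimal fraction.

Total flow out = 1690 + 677 + 1020 = 3387 t/h.
solute B in = 1690×0.450 + 677×0.313 + 1020×0.080 = 1054 t/h.
solute B mass fraction in F1 = 1054/3387 = 0.311.

0.311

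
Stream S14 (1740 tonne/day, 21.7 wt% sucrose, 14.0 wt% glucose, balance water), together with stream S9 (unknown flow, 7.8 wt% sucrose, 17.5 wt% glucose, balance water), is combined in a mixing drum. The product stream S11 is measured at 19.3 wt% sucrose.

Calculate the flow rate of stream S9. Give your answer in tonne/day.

Let S9 be the unknown flow. Total out = 1740 + S9.
sucrose balance: 377.58 + 0.078·S9 = 0.193·(1740 + S9)
(0.078 − 0.193)·S9 = 0.193×1740 − 377.58 = -41.76
S9 = -41.76 / -0.115 = 363.13 tonne/day

363.1 tonne/day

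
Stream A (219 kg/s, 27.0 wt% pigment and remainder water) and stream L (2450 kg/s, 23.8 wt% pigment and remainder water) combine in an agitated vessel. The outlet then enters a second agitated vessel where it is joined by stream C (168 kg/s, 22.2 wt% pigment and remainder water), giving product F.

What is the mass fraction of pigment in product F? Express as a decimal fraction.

0.240

Overall, product flow = 2837 kg/s.
pigment in = 219×0.270 + 2450×0.238 + 168×0.222 = 679.53 kg/s.
pigment fraction in F = 0.240.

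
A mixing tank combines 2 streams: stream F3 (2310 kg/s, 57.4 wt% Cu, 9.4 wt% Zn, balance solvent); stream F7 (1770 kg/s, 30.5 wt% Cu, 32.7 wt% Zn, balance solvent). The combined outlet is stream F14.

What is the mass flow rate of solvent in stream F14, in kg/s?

1418 kg/s

solvent out = solvent in = 2310×0.332 + 1770×0.368 = 1418.3 kg/s.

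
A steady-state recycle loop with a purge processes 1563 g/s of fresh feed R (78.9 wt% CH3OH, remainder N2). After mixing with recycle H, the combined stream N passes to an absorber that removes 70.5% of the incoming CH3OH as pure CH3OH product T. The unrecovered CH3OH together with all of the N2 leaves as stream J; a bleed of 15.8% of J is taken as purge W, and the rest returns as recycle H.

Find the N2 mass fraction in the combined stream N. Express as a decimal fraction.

0.560

N2 enters only via R and leaves only via the purge: 1563×0.211 = 0.158×(N2 in J), and the absorber passes all N2, so N2 in N = N2 in J = 2087.3 g/s.
CH3OH in N: m_A = 1563×0.789 + (1−0.158)·(1−0.705)·m_A, so m_A = 1233.2/0.7516 = 1640.8 g/s.
N = 1640.8 + 2087.3 = 3728.1 g/s.
N2 fraction in N = 2087.3/3728.1 = 0.560.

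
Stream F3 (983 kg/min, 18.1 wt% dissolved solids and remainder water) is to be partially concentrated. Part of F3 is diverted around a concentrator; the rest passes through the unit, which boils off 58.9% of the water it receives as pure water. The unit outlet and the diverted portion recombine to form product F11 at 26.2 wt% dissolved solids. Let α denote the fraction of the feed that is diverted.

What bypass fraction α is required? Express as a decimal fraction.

All 983×0.181 = 177.92 kg/min of dissolved solids reaches F11, so F11 = 177.92/0.262 = 679.1 kg/min and vapour = 303.9 kg/min.
The evaporator receives (1−α)·983 of feed at 0.819 water and removes 0.589 of that water:
0.589×0.819×(1−α)×983 = 303.9
(1−α) = 303.9/474.19 = 0.6409;  α = 0.3591.

0.359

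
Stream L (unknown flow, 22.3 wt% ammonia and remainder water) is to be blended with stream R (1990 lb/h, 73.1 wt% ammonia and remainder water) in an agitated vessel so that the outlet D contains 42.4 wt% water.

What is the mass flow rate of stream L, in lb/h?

Let L be the unknown flow. Total out = 1990 + L.
water balance: 535.31 + 0.777·L = 0.424·(1990 + L)
(0.777 − 0.424)·L = 0.424×1990 − 535.31 = 308.45
L = 308.45 / 0.353 = 873.8 lb/h

873.8 lb/h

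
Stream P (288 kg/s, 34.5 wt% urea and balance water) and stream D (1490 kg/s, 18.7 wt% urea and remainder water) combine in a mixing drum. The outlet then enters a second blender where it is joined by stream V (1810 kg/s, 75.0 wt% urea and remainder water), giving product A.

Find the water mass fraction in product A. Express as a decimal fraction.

Overall, product flow = 3588 kg/s.
water in = 288×0.655 + 1490×0.813 + 1810×0.250 = 1852.5 kg/s.
water fraction in A = 0.5163.

0.5163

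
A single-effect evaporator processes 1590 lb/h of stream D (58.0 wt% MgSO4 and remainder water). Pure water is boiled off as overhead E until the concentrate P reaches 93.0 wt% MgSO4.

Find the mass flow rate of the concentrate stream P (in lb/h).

991.6 lb/h

MgSO4 is conserved: 1590×0.580 = 922.2 lb/h all reports to the concentrate.
Concentrate = 922.2/(target fraction) = 991.61 lb/h.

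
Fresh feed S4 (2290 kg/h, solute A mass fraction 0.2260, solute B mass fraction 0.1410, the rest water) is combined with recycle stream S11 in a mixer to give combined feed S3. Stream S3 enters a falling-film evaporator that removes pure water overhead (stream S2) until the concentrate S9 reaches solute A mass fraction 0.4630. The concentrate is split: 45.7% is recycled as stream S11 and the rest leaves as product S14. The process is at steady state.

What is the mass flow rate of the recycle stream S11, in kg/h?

Overall solute A balance (none leaves overhead): solute A in fresh feed = solute A in product, i.e. 2290×0.226 = (1−0.457)·S9·0.463.
S9 = 517.54/(0.463×0.543) = 2058.6 kg/h.
Recycle S11 = 0.457×2058.6 = 940.76 kg/h.

940.8 kg/h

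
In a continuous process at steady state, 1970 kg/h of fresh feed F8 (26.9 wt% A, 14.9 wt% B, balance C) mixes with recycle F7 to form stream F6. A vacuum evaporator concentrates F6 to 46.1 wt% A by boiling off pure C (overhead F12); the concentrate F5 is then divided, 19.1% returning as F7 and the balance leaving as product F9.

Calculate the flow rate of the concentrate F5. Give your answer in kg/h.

1421 kg/h

Overall A balance (none leaves overhead): A in fresh feed = A in product, i.e. 1970×0.269 = (1−0.191)·F5·0.461.
F5 = 529.93/(0.461×0.809) = 1420.9 kg/h.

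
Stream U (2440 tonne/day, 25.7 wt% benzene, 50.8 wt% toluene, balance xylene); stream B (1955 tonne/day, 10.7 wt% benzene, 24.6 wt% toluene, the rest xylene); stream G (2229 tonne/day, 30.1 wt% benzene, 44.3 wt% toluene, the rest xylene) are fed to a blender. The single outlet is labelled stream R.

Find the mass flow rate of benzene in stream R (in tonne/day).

benzene out = benzene in = 2440×0.257 + 1955×0.107 + 2229×0.301 = 1507.2 tonne/day.

1507 tonne/day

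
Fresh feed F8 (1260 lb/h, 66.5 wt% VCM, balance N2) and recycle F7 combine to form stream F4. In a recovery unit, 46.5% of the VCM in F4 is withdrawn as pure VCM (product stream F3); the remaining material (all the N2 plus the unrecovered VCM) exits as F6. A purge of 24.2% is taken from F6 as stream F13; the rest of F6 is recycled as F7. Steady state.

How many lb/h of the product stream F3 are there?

655.4 lb/h

VCM in F4: m_A = 1260×0.665 + (1−0.242)·(1−0.465)·m_A, so m_A = 837.9/0.5945 = 1409.5 lb/h.
Product F3 = 0.465×1409.5 = 655.41 lb/h.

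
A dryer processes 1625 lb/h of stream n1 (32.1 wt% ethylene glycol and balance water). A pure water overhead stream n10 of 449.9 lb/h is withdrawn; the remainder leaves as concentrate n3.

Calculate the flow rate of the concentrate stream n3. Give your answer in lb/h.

1175 lb/h

Concentrate = 1625 − 449.9 = 1175.1 lb/h.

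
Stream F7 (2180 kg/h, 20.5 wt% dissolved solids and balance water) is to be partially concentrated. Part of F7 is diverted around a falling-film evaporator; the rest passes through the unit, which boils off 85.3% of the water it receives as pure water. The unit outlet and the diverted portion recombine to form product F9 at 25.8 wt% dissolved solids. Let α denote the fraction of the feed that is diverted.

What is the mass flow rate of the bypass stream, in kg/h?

1520 kg/h

All 2180×0.205 = 446.9 kg/h of dissolved solids reaches F9, so F9 = 446.9/0.258 = 1732.2 kg/h and vapour = 447.83 kg/h.
The evaporator receives (1−α)·2180 of feed at 0.795 water and removes 0.853 of that water:
0.853×0.795×(1−α)×2180 = 447.83
(1−α) = 447.83/1478.3 = 0.3029;  α = 0.6971.
Bypass flow = 0.6971×2180 = 1519.6 kg/h.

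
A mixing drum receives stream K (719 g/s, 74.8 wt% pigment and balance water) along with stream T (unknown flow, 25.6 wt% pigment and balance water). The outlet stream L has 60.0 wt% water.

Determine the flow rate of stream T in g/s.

Let T be the unknown flow. Total out = 719 + T.
water balance: 181.19 + 0.744·T = 0.600·(719 + T)
(0.744 − 0.600)·T = 0.600×719 − 181.19 = 250.21
T = 250.21 / 0.144 = 1737.6 g/s

1738 g/s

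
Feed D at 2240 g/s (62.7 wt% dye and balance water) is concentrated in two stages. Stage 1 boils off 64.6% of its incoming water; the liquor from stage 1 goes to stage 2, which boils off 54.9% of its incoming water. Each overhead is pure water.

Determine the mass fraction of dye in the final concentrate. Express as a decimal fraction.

0.9133

water in feed = 2240×0.373 = 835.52 g/s.
After stage 1: water left = (1−0.646)×835.52 = 295.77; stream total = 1700.3 g/s.
After stage 2: water left = (1−0.549)×295.77 = 133.39; final concentrate = 1537.9 g/s.
dye fraction = 1404.5/1537.9 = 0.9133.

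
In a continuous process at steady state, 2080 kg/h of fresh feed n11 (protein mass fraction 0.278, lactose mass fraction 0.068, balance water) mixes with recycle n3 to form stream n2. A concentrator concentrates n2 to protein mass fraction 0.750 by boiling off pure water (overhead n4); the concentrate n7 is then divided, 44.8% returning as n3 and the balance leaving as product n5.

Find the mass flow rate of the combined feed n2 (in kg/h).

2706 kg/h

Overall protein balance (none leaves overhead): protein in fresh feed = protein in product, i.e. 2080×0.278 = (1−0.448)·n7·0.750.
n7 = 578.24/(0.750×0.552) = 1396.7 kg/h.
Recycle n3 = 0.448×1396.7 = 625.73 kg/h.
Combined feed n2 = 2080 + 625.73 = 2705.7 kg/h.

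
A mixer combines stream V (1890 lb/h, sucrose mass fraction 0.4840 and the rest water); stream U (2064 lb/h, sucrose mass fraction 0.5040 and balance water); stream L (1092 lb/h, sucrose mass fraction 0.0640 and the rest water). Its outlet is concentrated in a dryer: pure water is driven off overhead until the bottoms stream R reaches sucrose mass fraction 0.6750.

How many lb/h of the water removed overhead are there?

2046 lb/h

sucrose entering = 1890×0.484 + 2064×0.504 + 1092×0.064 = 2024.9 lb/h.
All sucrose reports to R, so R = 2024.9/0.675 = 2999.9 lb/h.
Total feed = 5046 lb/h; overhead = 5046 − 2999.9 = 2046.1 lb/h.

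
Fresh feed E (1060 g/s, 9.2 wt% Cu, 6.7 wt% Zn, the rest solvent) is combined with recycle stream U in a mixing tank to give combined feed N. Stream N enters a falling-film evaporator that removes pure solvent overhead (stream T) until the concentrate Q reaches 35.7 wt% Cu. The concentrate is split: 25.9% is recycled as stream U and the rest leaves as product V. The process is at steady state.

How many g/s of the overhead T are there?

786.8 g/s

Overall Cu balance (none leaves overhead): Cu in fresh feed = Cu in product, i.e. 1060×0.092 = (1−0.259)·Q·0.357.
Q = 97.52/(0.357×0.741) = 368.64 g/s.
Recycle U = 0.259×368.64 = 95.479 g/s.
Combined feed N = 1060 + 95.479 = 1155.5 g/s.
Overhead T = N − Q = 1155.5 − 368.64 = 786.83 g/s.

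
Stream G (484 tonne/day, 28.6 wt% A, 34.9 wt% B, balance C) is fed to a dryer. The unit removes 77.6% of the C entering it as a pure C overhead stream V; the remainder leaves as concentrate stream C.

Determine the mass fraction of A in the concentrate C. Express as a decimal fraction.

0.3990

A is not removed: 484×0.286 = 138.42 tonne/day of A enters C.
C entering = 484×0.365 = 176.66 tonne/day; overhead removed = 0.776×176.66 = 137.09 tonne/day.
Concentrate = 484 − 137.09 = 346.91 tonne/day.
Mass fraction = 138.42/346.91 = 0.3990.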